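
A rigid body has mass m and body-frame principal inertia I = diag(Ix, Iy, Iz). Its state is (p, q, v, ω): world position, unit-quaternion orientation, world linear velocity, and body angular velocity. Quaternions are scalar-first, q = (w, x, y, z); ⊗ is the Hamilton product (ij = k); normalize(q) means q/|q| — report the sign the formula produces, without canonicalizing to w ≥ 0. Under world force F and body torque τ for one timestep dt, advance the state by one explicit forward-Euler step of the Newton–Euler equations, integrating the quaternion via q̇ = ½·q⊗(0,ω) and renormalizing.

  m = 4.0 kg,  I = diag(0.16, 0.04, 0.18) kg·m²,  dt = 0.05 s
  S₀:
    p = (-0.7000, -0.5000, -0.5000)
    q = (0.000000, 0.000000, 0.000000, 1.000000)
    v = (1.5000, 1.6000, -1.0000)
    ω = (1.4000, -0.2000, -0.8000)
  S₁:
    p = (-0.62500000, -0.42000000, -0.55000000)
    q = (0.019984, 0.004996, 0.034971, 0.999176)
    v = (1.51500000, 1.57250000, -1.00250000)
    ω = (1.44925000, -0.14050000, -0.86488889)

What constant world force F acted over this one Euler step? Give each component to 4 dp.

F = (1.2000, -2.2000, -0.2000)

Δv = v₁−v₀ = (0.01500000, -0.02750000, -0.00250000)
m·(v₁−v₀)/dt = (1.2000, -2.2000, -0.2000)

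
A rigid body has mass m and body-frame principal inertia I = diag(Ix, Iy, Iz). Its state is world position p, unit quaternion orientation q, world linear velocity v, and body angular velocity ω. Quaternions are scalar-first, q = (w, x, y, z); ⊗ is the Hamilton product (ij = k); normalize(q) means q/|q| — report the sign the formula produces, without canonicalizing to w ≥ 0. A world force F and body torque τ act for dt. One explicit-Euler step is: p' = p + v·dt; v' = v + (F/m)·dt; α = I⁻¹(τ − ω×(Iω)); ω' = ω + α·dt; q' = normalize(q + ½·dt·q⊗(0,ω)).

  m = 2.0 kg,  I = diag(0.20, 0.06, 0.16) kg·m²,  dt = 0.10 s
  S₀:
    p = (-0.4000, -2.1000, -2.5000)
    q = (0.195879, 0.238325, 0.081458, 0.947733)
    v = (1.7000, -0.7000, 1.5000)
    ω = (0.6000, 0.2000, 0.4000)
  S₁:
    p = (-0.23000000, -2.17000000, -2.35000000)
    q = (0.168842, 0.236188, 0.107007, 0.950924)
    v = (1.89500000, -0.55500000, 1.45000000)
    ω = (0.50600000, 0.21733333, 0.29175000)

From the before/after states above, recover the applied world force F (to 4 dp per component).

velocity change Δv = (0.19500000, 0.14500000, -0.05000000)
m·(v₁−v₀)/dt = (3.9000, 2.9000, -1.0000)

F = (3.9000, 2.9000, -1.0000)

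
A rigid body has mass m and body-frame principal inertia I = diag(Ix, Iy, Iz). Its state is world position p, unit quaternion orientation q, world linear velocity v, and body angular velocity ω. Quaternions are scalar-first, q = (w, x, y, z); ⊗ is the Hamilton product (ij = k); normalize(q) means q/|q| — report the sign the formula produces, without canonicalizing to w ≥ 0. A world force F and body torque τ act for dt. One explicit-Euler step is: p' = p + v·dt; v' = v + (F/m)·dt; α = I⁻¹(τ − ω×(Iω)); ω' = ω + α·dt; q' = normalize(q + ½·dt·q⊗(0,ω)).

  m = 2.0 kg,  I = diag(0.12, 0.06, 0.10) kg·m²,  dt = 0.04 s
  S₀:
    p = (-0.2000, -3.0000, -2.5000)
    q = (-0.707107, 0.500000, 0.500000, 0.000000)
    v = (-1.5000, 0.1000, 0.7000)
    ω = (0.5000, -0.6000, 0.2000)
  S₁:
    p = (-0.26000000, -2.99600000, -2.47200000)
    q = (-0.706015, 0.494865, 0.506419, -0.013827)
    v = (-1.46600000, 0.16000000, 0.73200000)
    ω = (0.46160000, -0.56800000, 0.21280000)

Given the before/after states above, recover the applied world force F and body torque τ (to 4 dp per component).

F = (1.7000, 3.0000, 1.6000)
τ = (-0.1200, 0.0500, 0.0500)

rate change Δω = (-0.03840000, 0.03200000, 0.01280000)
applied torque τ = (-0.1200, 0.0500, 0.0500)
velocity change Δv = (0.03400000, 0.06000000, 0.03200000)
applied force F = (1.7000, 3.0000, 1.6000)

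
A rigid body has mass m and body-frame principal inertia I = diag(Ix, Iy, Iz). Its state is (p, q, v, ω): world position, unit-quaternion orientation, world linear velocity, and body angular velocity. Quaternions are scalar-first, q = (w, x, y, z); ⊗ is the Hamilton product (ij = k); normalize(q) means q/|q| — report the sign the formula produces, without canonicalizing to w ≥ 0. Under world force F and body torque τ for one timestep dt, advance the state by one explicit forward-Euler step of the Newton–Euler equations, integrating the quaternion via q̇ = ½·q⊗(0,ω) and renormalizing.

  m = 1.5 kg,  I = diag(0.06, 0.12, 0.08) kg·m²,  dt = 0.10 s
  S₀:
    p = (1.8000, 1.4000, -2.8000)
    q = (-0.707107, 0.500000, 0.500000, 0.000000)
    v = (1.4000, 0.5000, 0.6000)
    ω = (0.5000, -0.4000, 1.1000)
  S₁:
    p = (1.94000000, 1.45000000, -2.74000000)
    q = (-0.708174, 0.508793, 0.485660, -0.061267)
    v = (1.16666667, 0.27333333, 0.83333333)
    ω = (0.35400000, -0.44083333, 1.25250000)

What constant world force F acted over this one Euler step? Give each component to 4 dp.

velocity change Δv = (-0.23333333, -0.22666667, 0.23333333)
m·(v₁−v₀)/dt = (-3.5000, -3.4000, 3.5000)

F = (-3.5000, -3.4000, 3.5000)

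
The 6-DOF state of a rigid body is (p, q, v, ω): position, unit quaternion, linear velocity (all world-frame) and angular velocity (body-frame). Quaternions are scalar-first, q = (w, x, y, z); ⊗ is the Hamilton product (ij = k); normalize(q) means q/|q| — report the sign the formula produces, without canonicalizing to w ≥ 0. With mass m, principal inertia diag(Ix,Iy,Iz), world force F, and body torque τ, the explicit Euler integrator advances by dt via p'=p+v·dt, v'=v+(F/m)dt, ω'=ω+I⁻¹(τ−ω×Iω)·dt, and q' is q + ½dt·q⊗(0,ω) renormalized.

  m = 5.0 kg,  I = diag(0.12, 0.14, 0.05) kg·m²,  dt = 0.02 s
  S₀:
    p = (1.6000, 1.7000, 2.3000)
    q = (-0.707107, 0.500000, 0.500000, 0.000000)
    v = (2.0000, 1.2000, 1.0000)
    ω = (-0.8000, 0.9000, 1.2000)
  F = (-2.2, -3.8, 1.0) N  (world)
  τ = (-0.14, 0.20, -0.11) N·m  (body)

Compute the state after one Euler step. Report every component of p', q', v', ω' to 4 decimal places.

ω×(Iω) gyroscopic = (-0.0972, -0.0672, -0.0144)
α = I⁻¹(τ − ω×Iω) = (-0.3567, 1.9086, -1.9120)
ω + α·dt = (-0.8071, 0.9382, 1.1618)
q⊗(0,ω) = (-0.0500000, 1.1656856, -1.2363963, 0.0014716)
updated quaternion q' = (-0.7075, 0.5116, 0.4876, 0.0000)
a = F/m = (-0.4400, -0.7600, 0.2000)
new position p' = (1.6400, 1.7240, 2.3200)
new velocity v' = (1.9912, 1.1848, 1.0040)

p' = (1.6400, 1.7240, 2.3200)
q' = (-0.7075, 0.5116, 0.4876, 0.0000)
v' = (1.9912, 1.1848, 1.0040)
ω' = (-0.8071, 0.9382, 1.1618)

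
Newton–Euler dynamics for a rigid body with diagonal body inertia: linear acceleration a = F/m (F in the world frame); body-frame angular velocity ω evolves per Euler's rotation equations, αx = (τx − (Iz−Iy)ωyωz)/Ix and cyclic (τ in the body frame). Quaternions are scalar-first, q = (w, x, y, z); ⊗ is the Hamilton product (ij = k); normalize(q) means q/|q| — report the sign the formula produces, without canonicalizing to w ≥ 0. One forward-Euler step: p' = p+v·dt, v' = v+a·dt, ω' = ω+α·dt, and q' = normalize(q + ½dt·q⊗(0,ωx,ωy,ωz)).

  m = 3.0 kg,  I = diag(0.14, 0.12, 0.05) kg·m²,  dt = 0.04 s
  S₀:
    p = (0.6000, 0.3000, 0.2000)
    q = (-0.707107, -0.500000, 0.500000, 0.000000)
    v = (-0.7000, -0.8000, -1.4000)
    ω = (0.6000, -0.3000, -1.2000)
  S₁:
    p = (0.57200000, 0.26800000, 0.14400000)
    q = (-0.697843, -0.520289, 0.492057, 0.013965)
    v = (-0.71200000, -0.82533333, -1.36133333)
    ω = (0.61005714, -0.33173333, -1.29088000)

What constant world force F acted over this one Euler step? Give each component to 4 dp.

F = (-0.9000, -1.9000, 2.9000)

velocity change Δv = (-0.01200000, -0.02533333, 0.03866667)
m·(v₁−v₀)/dt = (-0.9000, -1.9000, 2.9000)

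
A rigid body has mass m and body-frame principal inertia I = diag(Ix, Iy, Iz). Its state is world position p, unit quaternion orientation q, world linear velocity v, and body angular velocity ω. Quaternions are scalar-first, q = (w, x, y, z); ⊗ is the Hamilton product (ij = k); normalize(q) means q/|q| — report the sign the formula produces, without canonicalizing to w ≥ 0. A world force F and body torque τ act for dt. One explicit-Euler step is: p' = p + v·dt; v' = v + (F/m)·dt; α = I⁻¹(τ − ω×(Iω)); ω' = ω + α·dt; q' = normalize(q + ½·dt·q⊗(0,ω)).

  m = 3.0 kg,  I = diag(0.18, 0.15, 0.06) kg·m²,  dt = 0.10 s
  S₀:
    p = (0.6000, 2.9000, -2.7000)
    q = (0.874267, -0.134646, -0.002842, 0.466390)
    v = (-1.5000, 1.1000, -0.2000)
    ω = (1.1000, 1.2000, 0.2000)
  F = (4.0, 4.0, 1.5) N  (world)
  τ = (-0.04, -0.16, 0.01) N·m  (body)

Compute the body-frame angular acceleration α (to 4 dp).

α = (-0.1022, -1.2427, 0.8267)

ω×(Iω) gyroscopic = (-0.0216, 0.0264, -0.0396)
α = I⁻¹(τ − ω×Iω) = (-0.1022, -1.2427, 0.8267)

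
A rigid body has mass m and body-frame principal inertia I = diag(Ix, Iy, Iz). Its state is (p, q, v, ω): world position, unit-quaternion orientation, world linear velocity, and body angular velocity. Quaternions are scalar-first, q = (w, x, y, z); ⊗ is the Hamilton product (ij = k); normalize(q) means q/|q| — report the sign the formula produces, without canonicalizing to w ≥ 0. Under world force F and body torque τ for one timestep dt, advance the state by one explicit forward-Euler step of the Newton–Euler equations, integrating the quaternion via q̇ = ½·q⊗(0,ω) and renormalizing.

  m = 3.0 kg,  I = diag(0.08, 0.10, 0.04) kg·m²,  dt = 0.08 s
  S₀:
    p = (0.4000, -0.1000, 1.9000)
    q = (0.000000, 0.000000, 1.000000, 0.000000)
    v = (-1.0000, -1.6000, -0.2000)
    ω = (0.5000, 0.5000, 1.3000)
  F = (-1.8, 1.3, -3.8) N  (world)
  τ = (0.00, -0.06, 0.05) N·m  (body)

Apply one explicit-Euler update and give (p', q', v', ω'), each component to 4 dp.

p' = (0.3200, -0.2280, 1.8840)
q' = (-0.0200, 0.0519, 0.9983, -0.0200)
v' = (-1.0480, -1.5653, -0.3013)
ω' = (0.5390, 0.4312, 1.3900)

(τ − ω×Iω)/I = (0.4875, -0.8600, 1.1250)
new body rate ω' = (0.5390, 0.4312, 1.3900)
2q̇ = q⊗(0,ω) = (-0.5000000, 1.3000000, 0.0000000, -0.5000000)
q + ½dt·q⊗(0,ω), renormalized = (-0.0200, 0.0519, 0.9983, -0.0200)
new position p' = (0.3200, -0.2280, 1.8840)
v' = v + a·dt = (-1.0480, -1.5653, -0.3013)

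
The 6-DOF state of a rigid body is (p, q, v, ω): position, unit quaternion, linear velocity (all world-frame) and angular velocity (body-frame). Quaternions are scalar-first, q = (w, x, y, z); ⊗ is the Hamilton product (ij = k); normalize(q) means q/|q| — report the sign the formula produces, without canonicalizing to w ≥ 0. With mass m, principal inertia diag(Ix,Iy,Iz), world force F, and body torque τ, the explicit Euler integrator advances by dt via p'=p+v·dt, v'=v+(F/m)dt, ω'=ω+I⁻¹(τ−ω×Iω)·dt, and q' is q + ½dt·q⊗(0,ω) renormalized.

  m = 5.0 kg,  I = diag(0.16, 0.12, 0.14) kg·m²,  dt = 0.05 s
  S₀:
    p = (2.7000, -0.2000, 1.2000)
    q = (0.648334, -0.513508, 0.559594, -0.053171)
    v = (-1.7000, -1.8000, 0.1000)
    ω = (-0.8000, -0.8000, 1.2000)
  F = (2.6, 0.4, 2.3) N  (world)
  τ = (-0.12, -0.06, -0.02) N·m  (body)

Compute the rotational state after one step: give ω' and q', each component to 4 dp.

ω' = (-0.8315, -0.8170, 1.2020)
q' = (0.6503, -0.5103, 0.5626, -0.0122)

(τ − ω×Iω)/I = (-0.6300, -0.3400, 0.0400)
ω' = ω + α·dt = (-0.8315, -0.8170, 1.2020)
Hamilton product q⊗(0,ω) = (0.1006740, 0.1103088, 0.1400792, 1.6364824)
updated quaternion q' = (0.6503, -0.5103, 0.5626, -0.0122)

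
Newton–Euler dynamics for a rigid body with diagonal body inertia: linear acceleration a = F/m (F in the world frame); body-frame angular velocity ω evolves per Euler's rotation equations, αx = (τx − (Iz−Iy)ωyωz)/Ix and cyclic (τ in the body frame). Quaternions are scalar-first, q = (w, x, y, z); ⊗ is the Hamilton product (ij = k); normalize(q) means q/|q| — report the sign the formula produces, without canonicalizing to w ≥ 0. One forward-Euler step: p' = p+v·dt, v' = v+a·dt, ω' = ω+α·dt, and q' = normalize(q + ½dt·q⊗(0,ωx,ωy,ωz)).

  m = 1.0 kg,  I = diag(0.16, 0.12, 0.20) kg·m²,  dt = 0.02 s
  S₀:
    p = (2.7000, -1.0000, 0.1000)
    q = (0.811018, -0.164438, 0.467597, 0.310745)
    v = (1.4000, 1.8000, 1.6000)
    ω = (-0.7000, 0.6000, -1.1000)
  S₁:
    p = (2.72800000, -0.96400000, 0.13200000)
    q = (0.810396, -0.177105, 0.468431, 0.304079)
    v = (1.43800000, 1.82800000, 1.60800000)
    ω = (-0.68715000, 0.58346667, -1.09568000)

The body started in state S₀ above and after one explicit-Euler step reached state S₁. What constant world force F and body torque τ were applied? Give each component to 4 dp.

F = (1.9000, 1.4000, 0.4000)
τ = (0.0500, -0.1300, 0.0600)

Δv = v₁−v₀ = (0.03800000, 0.02800000, 0.00800000)
m·(v₁−v₀)/dt = (1.9000, 1.4000, 0.4000)
Δω = ω₁−ω₀ = (0.01285000, -0.01653333, 0.00432000)
precession coupling = (-0.0528, -0.0308, 0.0168)
I·α + gyro = (0.0500, -0.1300, 0.0600)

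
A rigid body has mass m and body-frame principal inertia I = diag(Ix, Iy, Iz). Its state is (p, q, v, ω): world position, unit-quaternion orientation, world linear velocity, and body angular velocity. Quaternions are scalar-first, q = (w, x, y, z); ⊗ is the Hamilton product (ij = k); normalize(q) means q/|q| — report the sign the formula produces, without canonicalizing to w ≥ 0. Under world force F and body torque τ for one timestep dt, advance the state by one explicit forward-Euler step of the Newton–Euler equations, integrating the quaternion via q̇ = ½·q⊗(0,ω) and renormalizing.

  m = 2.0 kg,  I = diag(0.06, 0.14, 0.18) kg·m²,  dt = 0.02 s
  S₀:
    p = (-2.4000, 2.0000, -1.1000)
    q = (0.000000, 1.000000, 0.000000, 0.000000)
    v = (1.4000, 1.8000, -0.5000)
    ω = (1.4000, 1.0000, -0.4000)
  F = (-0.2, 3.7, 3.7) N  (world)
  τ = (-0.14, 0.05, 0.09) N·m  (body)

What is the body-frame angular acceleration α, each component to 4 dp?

gyro term ω×Iω = (-0.0160, 0.0672, 0.1120)
(τ − ω×Iω)/I = (-2.0667, -0.1229, -0.1222)

α = (-2.0667, -0.1229, -0.1222)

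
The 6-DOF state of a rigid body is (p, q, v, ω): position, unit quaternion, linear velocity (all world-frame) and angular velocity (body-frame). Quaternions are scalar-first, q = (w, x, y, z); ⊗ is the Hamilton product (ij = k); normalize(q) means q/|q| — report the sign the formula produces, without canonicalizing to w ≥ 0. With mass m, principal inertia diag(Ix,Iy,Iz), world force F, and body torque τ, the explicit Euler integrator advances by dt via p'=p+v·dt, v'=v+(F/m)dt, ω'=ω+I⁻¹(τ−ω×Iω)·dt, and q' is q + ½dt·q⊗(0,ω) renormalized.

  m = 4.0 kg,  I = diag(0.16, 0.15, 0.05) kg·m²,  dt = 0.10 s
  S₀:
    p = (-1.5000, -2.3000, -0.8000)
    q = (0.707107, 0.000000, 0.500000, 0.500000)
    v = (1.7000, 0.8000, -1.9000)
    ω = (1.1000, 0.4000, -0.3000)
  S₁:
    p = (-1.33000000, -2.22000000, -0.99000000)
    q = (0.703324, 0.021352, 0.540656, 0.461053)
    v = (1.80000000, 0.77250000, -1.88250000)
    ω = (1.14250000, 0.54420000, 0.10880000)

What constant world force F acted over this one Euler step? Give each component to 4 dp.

F = (4.0000, -1.1000, 0.7000)

Δv = v₁−v₀ = (0.10000000, -0.02750000, 0.01750000)
m·(v₁−v₀)/dt = (4.0000, -1.1000, 0.7000)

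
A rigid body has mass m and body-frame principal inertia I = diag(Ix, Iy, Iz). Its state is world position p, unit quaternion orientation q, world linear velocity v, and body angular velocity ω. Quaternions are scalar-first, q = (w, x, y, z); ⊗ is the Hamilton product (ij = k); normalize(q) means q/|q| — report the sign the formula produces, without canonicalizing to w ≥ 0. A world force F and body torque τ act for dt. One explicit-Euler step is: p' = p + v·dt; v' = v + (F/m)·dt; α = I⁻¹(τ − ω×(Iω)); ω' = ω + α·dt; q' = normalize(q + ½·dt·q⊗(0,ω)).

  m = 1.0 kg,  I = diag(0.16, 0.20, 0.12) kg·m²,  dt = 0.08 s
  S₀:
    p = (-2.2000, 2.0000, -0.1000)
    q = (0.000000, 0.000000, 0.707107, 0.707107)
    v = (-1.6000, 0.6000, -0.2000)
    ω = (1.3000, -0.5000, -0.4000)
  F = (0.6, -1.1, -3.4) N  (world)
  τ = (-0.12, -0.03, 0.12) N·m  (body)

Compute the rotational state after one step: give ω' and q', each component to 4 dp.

ω' = (1.2480, -0.5037, -0.3027)
q' = (0.0254, 0.0028, 0.7426, 0.6692)

gyro term ω×Iω = (-0.0160, -0.0208, -0.0260)
α = I⁻¹(τ − ω×Iω) = (-0.6500, -0.0460, 1.2167)
ω' = ω + α·dt = (1.2480, -0.5037, -0.3027)
Hamilton product q⊗(0,ω) = (0.6363963, 0.0707107, 0.9192391, -0.9192391)
q + ½dt·q⊗(0,ω), renormalized = (0.0254, 0.0028, 0.7426, 0.6692)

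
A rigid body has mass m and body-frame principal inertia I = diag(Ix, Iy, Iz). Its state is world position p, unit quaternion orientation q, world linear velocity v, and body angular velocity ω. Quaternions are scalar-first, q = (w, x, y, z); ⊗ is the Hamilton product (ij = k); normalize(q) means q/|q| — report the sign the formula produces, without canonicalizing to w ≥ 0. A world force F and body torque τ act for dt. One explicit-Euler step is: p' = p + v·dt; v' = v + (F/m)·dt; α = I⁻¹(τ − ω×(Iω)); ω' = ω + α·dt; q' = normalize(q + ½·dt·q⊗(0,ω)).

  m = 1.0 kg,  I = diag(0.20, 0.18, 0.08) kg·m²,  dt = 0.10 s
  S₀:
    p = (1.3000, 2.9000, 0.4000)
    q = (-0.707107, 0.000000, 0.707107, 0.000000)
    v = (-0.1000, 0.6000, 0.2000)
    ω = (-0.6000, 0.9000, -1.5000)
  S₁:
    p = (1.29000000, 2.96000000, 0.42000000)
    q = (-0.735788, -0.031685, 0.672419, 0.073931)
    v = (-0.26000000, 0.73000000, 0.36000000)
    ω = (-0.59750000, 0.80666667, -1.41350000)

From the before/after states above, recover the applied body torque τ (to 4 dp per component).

τ = (0.1400, -0.0600, 0.0800)

ω₁ − ω₀ = (0.00250000, -0.09333333, 0.08650000)
precession coupling = (0.1350, 0.1080, 0.0108)
applied torque τ = (0.1400, -0.0600, 0.0800)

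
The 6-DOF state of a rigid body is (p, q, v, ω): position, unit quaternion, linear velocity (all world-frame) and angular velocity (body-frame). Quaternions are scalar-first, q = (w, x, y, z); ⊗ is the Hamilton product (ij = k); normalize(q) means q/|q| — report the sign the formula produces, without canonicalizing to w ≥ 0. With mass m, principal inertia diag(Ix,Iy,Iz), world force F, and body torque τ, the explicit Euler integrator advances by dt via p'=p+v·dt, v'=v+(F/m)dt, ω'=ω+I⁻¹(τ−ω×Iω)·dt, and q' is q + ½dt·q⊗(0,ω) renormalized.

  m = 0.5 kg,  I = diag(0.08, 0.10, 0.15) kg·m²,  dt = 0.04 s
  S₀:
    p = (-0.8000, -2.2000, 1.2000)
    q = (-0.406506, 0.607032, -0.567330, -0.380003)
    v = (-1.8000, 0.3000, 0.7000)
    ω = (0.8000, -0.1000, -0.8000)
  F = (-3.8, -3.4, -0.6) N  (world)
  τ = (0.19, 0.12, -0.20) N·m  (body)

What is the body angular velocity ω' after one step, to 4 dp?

ω' = (0.8930, -0.0699, -0.8529)

(τ − ω×Iω)/I = (2.3250, 0.7520, -1.3227)
ω' = ω + α·dt = (0.8930, -0.0699, -0.8529)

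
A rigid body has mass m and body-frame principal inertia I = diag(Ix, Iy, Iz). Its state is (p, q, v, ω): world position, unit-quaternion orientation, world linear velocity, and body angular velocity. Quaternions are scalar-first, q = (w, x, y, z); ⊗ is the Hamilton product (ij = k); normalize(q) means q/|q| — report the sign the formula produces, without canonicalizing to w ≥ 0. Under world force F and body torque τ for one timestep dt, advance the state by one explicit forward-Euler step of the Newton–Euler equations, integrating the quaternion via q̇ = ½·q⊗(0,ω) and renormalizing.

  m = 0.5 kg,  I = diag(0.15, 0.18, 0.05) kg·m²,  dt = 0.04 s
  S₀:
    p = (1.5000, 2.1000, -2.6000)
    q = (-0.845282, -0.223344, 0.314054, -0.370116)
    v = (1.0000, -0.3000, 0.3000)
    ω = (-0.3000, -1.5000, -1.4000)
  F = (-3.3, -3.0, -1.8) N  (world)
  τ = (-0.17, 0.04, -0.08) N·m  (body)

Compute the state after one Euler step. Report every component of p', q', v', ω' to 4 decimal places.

angular accel α = (0.6867, -0.0111, -1.8700)
ω' = ω + α·dt = (-0.2725, -1.5004, -1.4748)
2q̇ = q⊗(0,ω) = (-0.1140846, -0.7412650, 1.0662762, 1.6126270)
q' = normalize(q + ½dt·q⊗(0,ω)) = (-0.8468, -0.2380, 0.3351, -0.3376)
new position p' = (1.5400, 2.0880, -2.5880)
v + (F/m)dt = (0.7360, -0.5400, 0.1560)

p' = (1.5400, 2.0880, -2.5880)
q' = (-0.8468, -0.2380, 0.3351, -0.3376)
v' = (0.7360, -0.5400, 0.1560)
ω' = (-0.2725, -1.5004, -1.4748)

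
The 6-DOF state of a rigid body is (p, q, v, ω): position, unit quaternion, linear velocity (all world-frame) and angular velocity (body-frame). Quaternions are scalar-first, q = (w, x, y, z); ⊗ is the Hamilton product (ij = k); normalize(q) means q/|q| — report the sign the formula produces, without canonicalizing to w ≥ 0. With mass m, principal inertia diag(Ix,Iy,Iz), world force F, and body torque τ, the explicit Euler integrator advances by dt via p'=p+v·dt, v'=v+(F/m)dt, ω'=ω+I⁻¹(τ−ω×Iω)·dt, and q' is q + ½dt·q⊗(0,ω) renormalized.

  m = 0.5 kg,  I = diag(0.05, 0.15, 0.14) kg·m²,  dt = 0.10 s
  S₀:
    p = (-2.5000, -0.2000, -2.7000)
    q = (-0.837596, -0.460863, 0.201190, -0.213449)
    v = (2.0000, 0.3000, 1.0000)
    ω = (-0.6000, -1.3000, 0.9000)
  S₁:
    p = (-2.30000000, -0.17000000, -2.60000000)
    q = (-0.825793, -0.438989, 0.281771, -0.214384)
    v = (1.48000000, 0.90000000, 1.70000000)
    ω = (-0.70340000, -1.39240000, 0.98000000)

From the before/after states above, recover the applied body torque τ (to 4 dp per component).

Δω = ω₁−ω₀ = (-0.10340000, -0.09240000, 0.08000000)
applied torque τ = (-0.0400, -0.0900, 0.1900)

τ = (-0.0400, -0.0900, 0.1900)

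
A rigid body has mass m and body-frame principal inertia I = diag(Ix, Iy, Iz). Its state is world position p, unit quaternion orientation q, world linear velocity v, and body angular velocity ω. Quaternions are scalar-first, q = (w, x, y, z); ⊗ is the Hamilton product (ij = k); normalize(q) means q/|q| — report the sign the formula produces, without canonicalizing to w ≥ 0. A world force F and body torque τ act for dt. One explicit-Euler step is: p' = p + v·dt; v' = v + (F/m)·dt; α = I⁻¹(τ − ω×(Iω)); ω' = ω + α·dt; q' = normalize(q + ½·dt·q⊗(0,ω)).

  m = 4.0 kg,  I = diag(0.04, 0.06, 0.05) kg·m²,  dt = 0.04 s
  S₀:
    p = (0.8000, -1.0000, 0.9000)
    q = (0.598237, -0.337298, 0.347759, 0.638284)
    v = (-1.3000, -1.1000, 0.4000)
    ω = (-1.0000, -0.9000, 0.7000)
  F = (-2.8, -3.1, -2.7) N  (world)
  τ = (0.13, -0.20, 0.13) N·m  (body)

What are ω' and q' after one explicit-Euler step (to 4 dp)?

(τ − ω×Iω)/I = (3.0925, -3.4500, 2.2400)
ω + α·dt = (-0.8763, -1.0380, 0.7896)
2q̇ = q⊗(0,ω) = (-0.4711137, 0.2196499, -0.9405887, 1.0700931)
q + ½dt·q⊗(0,ω), renormalized = (0.5885, -0.3328, 0.3288, 0.6594)

ω' = (-0.8763, -1.0380, 0.7896)
q' = (0.5885, -0.3328, 0.3288, 0.6594)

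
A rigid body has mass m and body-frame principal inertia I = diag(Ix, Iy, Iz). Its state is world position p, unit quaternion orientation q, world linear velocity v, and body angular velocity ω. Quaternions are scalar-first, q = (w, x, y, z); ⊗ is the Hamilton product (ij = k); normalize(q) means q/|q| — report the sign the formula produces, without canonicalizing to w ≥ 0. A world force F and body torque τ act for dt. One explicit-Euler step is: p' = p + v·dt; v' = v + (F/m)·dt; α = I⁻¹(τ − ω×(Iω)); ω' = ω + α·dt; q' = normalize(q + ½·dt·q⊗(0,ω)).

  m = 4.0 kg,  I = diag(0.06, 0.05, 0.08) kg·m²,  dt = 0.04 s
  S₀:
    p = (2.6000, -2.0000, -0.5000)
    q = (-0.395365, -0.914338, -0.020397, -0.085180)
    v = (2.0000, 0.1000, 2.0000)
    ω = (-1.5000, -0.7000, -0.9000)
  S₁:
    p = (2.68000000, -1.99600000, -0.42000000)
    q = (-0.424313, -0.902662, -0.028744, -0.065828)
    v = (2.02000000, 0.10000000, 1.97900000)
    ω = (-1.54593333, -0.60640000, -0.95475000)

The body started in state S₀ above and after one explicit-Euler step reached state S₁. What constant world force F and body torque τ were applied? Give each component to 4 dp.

ω₁ − ω₀ = (-0.04593333, 0.09360000, -0.05475000)
gyro term ω₀×Iω₀ = (0.0189, -0.0270, -0.0105)
τ = I·(Δω/dt) + ω₀×(Iω₀) = (-0.0500, 0.0900, -0.1200)
velocity change Δv = (0.02000000, 0.00000000, -0.02100000)
applied force F = (2.0000, 0.0000, -2.1000)

F = (2.0000, 0.0000, -2.1000)
τ = (-0.0500, 0.0900, -0.1200)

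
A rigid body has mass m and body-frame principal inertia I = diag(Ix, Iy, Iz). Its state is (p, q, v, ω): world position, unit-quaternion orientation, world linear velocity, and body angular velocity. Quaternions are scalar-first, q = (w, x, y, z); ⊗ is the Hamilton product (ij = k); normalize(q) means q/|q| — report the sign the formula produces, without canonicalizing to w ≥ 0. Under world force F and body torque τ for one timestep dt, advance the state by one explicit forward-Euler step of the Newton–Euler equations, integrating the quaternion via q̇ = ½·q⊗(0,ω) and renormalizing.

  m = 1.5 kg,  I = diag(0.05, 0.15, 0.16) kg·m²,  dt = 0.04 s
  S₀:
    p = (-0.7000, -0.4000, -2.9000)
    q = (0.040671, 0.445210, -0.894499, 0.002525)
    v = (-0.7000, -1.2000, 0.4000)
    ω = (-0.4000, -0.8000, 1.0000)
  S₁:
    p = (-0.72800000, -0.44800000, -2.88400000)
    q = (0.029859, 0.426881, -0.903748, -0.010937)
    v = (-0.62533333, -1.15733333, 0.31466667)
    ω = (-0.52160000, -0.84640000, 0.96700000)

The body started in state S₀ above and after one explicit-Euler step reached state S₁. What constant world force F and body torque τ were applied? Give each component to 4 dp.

Δv = v₁−v₀ = (0.07466667, 0.04266667, -0.08533333)
F = m·Δv/dt = (2.8000, 1.6000, -3.2000)
Δω = ω₁−ω₀ = (-0.12160000, -0.04640000, -0.03300000)
τ = I·(Δω/dt) + ω₀×(Iω₀) = (-0.1600, -0.1300, -0.1000)

F = (2.8000, 1.6000, -3.2000)
τ = (-0.1600, -0.1300, -0.1000)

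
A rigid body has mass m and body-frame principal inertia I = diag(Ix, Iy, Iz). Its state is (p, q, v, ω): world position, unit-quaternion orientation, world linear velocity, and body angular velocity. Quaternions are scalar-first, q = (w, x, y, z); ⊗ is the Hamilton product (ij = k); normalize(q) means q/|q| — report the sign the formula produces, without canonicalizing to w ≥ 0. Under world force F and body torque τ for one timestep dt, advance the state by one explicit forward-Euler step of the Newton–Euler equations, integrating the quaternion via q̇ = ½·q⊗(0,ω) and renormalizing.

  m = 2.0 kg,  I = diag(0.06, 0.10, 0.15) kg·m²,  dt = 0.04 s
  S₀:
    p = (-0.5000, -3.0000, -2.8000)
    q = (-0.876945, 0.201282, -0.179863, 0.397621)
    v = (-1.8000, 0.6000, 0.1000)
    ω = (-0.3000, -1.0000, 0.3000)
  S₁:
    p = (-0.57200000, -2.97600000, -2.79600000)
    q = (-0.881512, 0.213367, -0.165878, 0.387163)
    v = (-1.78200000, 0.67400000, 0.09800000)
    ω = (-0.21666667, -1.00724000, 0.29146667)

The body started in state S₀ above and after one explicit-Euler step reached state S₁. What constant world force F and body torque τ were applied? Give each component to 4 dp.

F = (0.9000, 3.7000, -0.1000)
τ = (0.1100, -0.0100, -0.0200)

Δv = v₁−v₀ = (0.01800000, 0.07400000, -0.00200000)
m·(v₁−v₀)/dt = (0.9000, 3.7000, -0.1000)
rate change Δω = (0.08333333, -0.00724000, -0.00853333)
precession coupling = (-0.0150, 0.0081, 0.0120)
I·α + gyro = (0.1100, -0.0100, -0.0200)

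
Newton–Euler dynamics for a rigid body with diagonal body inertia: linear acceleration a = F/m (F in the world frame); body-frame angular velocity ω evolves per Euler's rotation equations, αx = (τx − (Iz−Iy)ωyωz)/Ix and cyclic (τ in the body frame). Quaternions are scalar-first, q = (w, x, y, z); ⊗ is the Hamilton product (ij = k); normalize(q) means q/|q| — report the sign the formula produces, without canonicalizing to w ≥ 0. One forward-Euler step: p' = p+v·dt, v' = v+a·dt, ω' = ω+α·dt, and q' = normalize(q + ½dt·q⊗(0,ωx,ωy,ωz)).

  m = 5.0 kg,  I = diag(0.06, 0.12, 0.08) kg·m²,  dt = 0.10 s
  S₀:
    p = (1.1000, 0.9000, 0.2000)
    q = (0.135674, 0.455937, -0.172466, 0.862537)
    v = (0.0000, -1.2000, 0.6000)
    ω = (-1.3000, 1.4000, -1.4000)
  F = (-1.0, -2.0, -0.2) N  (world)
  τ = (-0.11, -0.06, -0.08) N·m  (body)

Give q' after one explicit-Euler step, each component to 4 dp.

q' = (0.2361, 0.3960, -0.1858, 0.8677)

Hamilton product q⊗(0,ω) = (2.0417223, -1.1424756, -0.2930427, 0.2241624)
updated quaternion q' = (0.2361, 0.3960, -0.1858, 0.8677)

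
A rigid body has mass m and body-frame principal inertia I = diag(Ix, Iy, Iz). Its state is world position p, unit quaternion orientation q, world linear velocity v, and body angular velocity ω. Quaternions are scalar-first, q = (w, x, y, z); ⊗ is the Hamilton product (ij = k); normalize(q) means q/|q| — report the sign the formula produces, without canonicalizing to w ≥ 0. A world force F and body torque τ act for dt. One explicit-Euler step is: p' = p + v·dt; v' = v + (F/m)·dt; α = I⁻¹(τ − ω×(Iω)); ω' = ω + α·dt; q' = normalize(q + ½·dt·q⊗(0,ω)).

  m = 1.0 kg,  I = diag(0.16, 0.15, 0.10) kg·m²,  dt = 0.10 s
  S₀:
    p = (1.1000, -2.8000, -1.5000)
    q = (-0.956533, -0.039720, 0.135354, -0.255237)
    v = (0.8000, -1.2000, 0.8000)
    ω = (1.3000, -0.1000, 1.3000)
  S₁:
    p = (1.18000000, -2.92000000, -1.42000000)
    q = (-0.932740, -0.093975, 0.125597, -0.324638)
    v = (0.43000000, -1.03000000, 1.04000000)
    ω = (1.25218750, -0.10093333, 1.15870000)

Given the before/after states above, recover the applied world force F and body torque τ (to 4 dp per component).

F = (-3.7000, 1.7000, 2.4000)
τ = (-0.0700, 0.1000, -0.1400)

Δv = v₁−v₀ = (-0.37000000, 0.17000000, 0.24000000)
m·(v₁−v₀)/dt = (-3.7000, 1.7000, 2.4000)
ω₁ − ω₀ = (-0.04781250, -0.00093333, -0.14130000)
gyro term ω₀×Iω₀ = (0.0065, 0.1014, 0.0013)
I·α + gyro = (-0.0700, 0.1000, -0.1400)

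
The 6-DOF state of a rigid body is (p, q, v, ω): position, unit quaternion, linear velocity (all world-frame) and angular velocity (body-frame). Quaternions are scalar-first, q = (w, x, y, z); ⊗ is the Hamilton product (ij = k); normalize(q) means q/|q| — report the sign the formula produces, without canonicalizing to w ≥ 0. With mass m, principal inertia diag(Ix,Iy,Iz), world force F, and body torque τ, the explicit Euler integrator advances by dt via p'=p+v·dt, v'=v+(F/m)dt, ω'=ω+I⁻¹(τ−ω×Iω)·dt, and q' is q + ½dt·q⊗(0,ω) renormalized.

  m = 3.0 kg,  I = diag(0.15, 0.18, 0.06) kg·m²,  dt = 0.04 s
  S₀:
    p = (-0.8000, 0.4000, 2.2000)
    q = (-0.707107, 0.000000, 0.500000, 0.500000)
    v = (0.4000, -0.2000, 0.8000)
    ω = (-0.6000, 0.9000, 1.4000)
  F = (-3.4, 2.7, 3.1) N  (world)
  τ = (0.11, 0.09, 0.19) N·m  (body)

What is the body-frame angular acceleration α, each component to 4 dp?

gyro term ω×Iω = (-0.1512, -0.0756, -0.0162)
angular accel α = (1.7413, 0.9200, 3.4367)

α = (1.7413, 0.9200, 3.4367)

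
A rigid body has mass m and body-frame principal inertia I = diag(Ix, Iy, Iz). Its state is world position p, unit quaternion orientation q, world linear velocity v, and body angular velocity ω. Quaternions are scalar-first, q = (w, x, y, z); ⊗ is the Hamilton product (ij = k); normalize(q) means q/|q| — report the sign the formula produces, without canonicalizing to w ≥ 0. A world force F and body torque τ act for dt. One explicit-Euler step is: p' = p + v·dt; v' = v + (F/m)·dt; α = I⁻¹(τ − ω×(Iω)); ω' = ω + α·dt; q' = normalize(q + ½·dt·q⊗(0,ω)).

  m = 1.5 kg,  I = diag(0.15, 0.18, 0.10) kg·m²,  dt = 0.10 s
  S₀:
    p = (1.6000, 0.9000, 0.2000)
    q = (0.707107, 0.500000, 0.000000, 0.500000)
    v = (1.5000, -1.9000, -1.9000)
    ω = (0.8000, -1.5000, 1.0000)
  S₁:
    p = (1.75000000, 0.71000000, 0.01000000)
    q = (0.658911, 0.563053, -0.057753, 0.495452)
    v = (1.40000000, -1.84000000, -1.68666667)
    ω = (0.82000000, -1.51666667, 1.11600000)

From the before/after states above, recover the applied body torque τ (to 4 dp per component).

τ = (0.1500, 0.0100, 0.0800)

Δω = ω₁−ω₀ = (0.02000000, -0.01666667, 0.11600000)
gyro term ω₀×Iω₀ = (0.1200, 0.0400, -0.0360)
τ = I·(Δω/dt) + ω₀×(Iω₀) = (0.1500, 0.0100, 0.0800)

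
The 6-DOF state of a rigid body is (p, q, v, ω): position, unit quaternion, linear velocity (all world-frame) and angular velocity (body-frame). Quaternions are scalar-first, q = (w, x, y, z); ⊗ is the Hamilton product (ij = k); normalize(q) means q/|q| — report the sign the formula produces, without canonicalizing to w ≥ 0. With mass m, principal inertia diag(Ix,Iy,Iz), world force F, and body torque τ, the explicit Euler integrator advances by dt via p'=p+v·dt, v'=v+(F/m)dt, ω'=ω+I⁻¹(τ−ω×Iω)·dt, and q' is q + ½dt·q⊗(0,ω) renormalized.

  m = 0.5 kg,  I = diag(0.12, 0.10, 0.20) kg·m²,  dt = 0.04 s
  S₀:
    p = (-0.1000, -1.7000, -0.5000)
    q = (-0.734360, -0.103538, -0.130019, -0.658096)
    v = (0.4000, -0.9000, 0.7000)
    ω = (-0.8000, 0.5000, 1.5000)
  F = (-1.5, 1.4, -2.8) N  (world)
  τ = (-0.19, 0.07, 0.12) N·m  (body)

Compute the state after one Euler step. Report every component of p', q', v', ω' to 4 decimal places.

p' = (-0.0840, -1.7360, -0.4720)
q' = (-0.7145, -0.0891, -0.1236, -0.6828)
v' = (0.2800, -0.7880, 0.4760)
ω' = (-0.8883, 0.4896, 1.5224)

(τ − ω×Iω)/I = (-2.2083, -0.2600, 0.5600)
ω' = ω + α·dt = (-0.8883, 0.4896, 1.5224)
2q̇ = q⊗(0,ω) = (0.9693231, 0.7215075, 0.3146038, -1.2573242)
q + ½dt·q⊗(0,ω), renormalized = (-0.7145, -0.0891, -0.1236, -0.6828)
linear accel F/m = (-3.0000, 2.8000, -5.6000)
new position p' = (-0.0840, -1.7360, -0.4720)
v + (F/m)dt = (0.2800, -0.7880, 0.4760)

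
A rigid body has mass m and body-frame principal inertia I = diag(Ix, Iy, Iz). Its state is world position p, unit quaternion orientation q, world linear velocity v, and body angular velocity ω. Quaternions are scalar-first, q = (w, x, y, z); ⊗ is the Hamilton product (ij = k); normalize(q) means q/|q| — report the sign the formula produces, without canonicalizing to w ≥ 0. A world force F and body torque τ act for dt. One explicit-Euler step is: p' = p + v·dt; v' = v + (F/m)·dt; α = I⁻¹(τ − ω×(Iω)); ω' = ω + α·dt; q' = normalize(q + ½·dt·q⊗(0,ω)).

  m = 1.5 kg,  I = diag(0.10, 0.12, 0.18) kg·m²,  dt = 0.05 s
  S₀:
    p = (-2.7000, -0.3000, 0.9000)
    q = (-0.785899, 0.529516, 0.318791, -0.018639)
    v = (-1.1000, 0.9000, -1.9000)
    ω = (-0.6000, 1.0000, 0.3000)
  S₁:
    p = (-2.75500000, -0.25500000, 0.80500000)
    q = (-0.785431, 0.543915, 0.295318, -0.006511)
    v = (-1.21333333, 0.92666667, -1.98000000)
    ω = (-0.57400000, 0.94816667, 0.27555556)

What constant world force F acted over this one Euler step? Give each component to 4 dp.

Δv = v₁−v₀ = (-0.11333333, 0.02666667, -0.08000000)
m·(v₁−v₀)/dt = (-3.4000, 0.8000, -2.4000)

F = (-3.4000, 0.8000, -2.4000)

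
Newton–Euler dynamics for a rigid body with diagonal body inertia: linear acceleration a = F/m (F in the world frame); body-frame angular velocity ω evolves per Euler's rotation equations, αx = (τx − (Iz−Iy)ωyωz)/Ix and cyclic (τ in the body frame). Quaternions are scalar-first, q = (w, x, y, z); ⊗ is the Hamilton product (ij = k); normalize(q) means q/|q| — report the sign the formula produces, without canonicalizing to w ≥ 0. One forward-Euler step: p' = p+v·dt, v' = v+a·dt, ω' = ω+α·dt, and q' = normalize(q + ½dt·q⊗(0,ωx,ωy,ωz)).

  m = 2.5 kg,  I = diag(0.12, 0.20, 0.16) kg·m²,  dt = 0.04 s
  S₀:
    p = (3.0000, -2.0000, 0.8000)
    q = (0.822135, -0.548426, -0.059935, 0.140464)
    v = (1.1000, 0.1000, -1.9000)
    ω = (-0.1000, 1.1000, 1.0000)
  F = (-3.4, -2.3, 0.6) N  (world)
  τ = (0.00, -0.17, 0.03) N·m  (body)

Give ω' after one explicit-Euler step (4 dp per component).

ω' = (-0.0853, 1.0652, 1.0097)

ω×(Iω) gyroscopic = (-0.0440, 0.0040, -0.0088)
(τ − ω×Iω)/I = (0.3667, -0.8700, 0.2425)
ω + α·dt = (-0.0853, 1.0652, 1.0097)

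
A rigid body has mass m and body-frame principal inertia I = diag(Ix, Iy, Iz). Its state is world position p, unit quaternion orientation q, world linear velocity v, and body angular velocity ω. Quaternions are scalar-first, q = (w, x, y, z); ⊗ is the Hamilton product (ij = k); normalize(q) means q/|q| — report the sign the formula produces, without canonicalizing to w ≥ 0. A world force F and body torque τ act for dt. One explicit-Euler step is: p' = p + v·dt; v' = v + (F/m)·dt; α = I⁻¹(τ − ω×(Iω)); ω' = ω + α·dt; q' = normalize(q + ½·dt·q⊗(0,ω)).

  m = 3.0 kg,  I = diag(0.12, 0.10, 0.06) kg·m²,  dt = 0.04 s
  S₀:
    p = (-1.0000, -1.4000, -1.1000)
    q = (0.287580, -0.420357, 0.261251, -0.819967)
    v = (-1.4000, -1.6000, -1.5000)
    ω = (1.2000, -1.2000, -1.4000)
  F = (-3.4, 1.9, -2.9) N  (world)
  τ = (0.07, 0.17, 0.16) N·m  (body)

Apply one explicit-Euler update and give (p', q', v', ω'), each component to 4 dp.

p' = (-1.0560, -1.4640, -1.1600)
q' = (0.2807, -0.4400, 0.2227, -0.8234)
v' = (-1.4453, -1.5747, -1.5387)
ω' = (1.2457, -1.0917, -1.3125)

precession coupling ω×(Iω) = (-0.0672, -0.1008, 0.0288)
α = I⁻¹(τ − ω×Iω) = (1.1433, 2.7080, 2.1867)
new body rate ω' = (1.2457, -1.0917, -1.3125)
q⊗(0,ω) = (-0.3300242, -1.0046158, -1.9175562, -0.2116848)
updated quaternion q' = (0.2807, -0.4400, 0.2227, -0.8234)
linear accel F/m = (-1.1333, 0.6333, -0.9667)
p' = p + v·dt = (-1.0560, -1.4640, -1.1600)
v' = v + a·dt = (-1.4453, -1.5747, -1.5387)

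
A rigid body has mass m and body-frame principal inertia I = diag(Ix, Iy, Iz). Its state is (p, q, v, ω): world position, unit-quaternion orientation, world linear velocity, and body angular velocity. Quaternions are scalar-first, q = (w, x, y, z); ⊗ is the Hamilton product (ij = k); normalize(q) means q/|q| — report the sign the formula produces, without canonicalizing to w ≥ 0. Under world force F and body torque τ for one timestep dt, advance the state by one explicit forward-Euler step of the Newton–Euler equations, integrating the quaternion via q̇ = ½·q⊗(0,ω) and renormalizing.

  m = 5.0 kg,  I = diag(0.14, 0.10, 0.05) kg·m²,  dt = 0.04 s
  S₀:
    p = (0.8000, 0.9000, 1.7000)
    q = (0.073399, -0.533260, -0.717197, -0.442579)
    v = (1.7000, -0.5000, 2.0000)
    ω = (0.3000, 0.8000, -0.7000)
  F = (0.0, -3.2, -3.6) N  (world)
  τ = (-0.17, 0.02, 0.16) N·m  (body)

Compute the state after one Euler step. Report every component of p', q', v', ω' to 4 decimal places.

p' = (0.8680, 0.8800, 1.7800)
q' = (0.0819, -0.5156, -0.7260, -0.4477)
v' = (1.7000, -0.5256, 1.9712)
ω' = (0.2434, 0.8156, -0.5643)

linear accel F/m = (0.0000, -0.6400, -0.7200)
new position p' = (0.8680, 0.8800, 1.7800)
v + (F/m)dt = (1.7000, -0.5256, 1.9712)
gyro term ω×Iω = (0.0280, -0.0189, -0.0096)
(τ − ω×Iω)/I = (-1.4143, 0.3890, 3.3920)
new body rate ω' = (0.2434, 0.8156, -0.5643)
2q̇ = q⊗(0,ω) = (0.4239303, 0.8781208, -0.4473365, -0.2628282)
q' = normalize(q + ½dt·q⊗(0,ω)) = (0.0819, -0.5156, -0.7260, -0.4477)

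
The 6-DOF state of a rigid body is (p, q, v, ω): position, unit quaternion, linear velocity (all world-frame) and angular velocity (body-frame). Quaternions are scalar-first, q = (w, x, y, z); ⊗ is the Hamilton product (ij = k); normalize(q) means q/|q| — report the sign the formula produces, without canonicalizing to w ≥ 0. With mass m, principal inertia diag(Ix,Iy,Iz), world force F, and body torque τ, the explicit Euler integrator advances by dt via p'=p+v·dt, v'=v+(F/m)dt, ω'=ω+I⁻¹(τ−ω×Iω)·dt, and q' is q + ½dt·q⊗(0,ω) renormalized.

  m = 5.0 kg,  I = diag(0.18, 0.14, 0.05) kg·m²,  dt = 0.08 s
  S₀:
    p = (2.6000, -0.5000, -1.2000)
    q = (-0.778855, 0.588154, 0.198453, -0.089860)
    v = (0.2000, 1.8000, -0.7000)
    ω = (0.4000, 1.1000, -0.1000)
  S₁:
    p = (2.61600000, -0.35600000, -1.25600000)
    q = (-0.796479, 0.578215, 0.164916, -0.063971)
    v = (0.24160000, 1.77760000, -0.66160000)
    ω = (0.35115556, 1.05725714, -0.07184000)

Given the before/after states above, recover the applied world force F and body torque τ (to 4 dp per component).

F = (2.6000, -1.4000, 2.4000)
τ = (-0.1000, -0.0800, 0.0000)

v₁ − v₀ = (0.04160000, -0.02240000, 0.03840000)
applied force F = (2.6000, -1.4000, 2.4000)
ω₁ − ω₀ = (-0.04884444, -0.04274286, 0.02816000)
precession coupling = (0.0099, -0.0052, -0.0176)
applied torque τ = (-0.1000, -0.0800, 0.0000)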